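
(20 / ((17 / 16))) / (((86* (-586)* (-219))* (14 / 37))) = 1480/328342539 = 0.00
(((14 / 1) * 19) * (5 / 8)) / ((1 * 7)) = 95/4 = 23.75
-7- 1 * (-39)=32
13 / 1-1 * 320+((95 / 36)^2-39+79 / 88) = -4820503/14256 = -338.14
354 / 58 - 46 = -1157/29 = -39.90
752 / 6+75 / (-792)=11021/88 = 125.24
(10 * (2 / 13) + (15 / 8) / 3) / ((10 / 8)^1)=45/26 = 1.73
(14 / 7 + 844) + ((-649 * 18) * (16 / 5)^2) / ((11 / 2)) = -20903.76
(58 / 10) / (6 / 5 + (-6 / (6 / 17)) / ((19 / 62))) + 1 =0.89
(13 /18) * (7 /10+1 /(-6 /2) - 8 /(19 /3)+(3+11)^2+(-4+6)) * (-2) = -1460537/5130 = -284.71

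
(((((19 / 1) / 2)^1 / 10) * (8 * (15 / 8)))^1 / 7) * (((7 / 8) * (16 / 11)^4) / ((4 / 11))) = 21.93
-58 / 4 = -29/2 = -14.50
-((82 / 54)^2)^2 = -2825761/531441 = -5.32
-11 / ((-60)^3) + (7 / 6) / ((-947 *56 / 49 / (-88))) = 19414417/204552000 = 0.09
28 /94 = 14/47 = 0.30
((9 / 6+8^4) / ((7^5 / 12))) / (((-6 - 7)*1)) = -0.23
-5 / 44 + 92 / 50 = 1899/1100 = 1.73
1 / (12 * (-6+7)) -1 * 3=-35/12 = -2.92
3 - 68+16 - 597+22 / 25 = -16128/25 = -645.12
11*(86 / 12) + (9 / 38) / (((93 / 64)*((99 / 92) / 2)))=3076343/38874 = 79.14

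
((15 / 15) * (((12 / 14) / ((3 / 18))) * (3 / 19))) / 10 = 54/665 = 0.08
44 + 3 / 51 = 749/17 = 44.06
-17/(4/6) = -51/2 = -25.50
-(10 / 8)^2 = -25/16 = -1.56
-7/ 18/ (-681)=7/12258 = 0.00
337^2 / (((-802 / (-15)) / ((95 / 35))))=32367165/5614 = 5765.44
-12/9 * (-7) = 28/3 = 9.33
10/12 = 5/6 = 0.83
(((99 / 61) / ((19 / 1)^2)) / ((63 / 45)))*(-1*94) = -46530/154147 = -0.30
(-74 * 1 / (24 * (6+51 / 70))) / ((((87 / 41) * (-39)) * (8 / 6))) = 53095/12784824 = 0.00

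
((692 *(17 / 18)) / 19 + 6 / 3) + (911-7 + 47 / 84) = 4505303/4788 = 940.96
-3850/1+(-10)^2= -3750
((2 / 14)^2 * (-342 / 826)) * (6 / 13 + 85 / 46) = -236151/12101726 = -0.02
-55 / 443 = -0.12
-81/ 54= -3/2 = -1.50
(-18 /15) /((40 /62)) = -93/50 = -1.86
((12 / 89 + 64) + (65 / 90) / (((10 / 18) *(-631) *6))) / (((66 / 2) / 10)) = 19645793/1010862 = 19.43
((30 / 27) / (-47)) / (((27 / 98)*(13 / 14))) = -0.09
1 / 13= 0.08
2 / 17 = 0.12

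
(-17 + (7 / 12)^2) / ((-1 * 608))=0.03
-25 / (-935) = 5/187 = 0.03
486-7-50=429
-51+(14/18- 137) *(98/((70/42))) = -120913/15 = -8060.87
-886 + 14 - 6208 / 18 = -10952/9 = -1216.89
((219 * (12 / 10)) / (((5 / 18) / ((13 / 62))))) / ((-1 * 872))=-76869/337900 = -0.23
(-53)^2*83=233147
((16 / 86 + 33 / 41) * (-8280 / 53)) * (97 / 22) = -701560260/1027829 = -682.57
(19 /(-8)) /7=-19/56 = -0.34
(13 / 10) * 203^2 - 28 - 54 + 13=535027/10 = 53502.70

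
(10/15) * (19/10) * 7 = 133/15 = 8.87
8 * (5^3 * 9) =9000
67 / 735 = 0.09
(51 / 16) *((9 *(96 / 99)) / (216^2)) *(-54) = -17/528 = -0.03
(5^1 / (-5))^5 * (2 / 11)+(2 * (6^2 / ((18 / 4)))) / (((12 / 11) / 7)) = 3382/33 = 102.48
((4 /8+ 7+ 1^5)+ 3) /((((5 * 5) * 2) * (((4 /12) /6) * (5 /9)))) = 1863/250 = 7.45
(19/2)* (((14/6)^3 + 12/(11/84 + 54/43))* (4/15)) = 21951650/405729 = 54.10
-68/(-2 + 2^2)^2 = -17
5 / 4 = 1.25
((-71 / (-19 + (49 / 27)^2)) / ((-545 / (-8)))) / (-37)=-207036/115444625 = 0.00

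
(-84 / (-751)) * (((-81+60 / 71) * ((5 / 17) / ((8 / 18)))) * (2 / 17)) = -10755990/15409769 = -0.70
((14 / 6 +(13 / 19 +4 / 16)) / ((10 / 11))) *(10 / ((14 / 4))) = 8195/798 = 10.27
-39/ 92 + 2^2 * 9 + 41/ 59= 196879/5428 = 36.27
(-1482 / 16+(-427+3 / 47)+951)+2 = 162973/376 = 433.44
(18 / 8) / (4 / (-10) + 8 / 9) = 405/88 = 4.60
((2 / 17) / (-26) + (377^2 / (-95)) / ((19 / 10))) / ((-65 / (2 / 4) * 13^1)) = 62821379/134829890 = 0.47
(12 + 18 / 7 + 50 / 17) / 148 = 521/4403 = 0.12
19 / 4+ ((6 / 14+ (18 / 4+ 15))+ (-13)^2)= 193.68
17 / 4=4.25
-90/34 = -45/17 = -2.65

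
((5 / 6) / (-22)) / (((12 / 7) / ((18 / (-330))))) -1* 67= -67.00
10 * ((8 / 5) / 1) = 16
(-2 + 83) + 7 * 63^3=1750410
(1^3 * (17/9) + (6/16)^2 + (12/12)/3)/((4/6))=1361/384 = 3.54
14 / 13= 1.08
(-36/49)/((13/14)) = -72/91 = -0.79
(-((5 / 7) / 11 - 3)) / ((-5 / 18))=-10.57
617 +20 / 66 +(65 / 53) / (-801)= 288269306/466983 = 617.30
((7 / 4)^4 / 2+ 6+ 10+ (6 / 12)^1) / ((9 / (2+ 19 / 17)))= 574997/78336 = 7.34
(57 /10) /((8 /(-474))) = -13509/40 = -337.72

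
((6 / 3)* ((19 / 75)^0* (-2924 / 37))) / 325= -0.49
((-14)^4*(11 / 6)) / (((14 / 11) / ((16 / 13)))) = 2656192/39 = 68107.49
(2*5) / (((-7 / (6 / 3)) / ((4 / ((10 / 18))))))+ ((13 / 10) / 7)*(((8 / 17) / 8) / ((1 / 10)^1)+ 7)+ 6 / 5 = -4275/238 = -17.96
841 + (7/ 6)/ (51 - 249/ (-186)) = 8187352/9735 = 841.02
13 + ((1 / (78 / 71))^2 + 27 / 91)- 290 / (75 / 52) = -39807301/212940 = -186.94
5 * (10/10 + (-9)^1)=-40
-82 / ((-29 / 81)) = 6642/29 = 229.03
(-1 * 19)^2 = 361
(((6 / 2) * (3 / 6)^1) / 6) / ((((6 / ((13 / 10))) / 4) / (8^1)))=26/15 = 1.73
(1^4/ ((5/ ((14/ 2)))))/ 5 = 7/25 = 0.28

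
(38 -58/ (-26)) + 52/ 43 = 23165/559 = 41.44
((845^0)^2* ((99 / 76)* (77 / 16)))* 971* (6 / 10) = 22205799/6080 = 3652.27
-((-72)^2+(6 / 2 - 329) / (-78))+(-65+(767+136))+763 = -139900/39 = -3587.18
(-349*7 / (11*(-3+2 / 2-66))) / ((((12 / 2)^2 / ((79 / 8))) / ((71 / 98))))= 1957541/3015936 = 0.65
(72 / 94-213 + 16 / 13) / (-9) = 128923/5499 = 23.44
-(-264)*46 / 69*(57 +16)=12848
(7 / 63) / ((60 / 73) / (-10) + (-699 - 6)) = -73/463239 = 0.00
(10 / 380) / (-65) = -1/2470 = 0.00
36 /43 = 0.84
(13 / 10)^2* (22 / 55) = 169/250 = 0.68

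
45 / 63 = 5/7 = 0.71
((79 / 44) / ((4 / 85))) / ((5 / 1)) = 1343/176 = 7.63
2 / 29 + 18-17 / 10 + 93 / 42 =18.58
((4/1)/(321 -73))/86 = 1/5332 = 0.00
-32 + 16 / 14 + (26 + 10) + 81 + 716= 5615/7 = 802.14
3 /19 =0.16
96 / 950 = 48/475 = 0.10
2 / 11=0.18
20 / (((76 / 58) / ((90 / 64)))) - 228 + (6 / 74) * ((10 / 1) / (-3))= -2326159/11248 = -206.81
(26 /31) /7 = 26/217 = 0.12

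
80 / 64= 5/4 = 1.25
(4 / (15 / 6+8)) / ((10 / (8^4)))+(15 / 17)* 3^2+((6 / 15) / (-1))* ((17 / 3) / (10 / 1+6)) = 779867/4760 = 163.84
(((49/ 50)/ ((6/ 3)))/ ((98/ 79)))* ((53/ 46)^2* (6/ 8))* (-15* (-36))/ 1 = 17974791/84640 = 212.37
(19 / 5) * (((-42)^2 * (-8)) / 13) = -268128/65 = -4125.05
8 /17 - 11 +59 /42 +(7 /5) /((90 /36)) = -152879/17850 = -8.56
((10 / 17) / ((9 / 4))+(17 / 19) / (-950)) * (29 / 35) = 20862571/96657750 = 0.22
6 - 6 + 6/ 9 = 0.67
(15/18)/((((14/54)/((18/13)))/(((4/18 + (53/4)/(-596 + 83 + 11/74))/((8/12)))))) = 2587275/1973452 = 1.31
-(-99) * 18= 1782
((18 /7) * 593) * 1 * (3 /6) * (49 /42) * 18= 16011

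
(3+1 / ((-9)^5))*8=24.00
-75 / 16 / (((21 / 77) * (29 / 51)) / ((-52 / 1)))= 182325/116 = 1571.77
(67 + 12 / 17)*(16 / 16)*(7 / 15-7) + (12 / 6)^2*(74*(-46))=-3584878/255 = -14058.35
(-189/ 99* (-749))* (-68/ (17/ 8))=-503328/11 = -45757.09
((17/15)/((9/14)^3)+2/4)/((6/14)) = 729617/65610 = 11.12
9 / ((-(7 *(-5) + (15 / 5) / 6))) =6/23 = 0.26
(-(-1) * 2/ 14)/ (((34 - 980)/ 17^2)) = -289/6622 = -0.04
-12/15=-4/5 = -0.80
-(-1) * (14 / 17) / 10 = 7/85 = 0.08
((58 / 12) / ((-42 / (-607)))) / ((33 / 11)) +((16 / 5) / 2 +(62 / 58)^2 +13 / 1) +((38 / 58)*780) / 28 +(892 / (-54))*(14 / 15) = 399226097/9536940 = 41.86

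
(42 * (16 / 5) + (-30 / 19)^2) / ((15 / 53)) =4365292/9025 = 483.69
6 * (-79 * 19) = -9006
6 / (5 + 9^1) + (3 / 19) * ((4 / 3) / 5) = 313/665 = 0.47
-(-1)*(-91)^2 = 8281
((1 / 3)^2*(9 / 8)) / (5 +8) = 1/104 = 0.01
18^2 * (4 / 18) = 72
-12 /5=-2.40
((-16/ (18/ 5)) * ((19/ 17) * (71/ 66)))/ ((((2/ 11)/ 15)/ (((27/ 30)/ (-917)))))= 6745/15589 = 0.43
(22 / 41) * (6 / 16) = 33/164 = 0.20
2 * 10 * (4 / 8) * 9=90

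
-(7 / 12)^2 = -0.34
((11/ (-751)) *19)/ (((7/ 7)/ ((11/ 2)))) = -2299/1502 = -1.53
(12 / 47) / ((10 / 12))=0.31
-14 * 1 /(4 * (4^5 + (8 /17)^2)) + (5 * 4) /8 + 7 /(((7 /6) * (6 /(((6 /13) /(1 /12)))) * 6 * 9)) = 60009103/23088000 = 2.60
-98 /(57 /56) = -5488/57 = -96.28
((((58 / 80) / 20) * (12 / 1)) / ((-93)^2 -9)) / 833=29/479808000 = 0.00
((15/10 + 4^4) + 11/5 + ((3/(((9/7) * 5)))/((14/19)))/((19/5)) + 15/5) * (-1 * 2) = -7886/15 = -525.73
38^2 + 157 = 1601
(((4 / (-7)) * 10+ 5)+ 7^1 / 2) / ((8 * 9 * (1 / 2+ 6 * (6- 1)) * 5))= 13/51240 = 0.00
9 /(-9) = -1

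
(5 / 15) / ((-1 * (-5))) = 1/15 = 0.07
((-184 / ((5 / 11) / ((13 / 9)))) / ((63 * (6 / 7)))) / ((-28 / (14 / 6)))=3289/3645 = 0.90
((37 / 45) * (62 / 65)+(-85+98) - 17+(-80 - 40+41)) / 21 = -240481/61425 = -3.92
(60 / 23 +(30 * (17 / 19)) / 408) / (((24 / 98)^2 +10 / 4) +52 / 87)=195309345/230595286 = 0.85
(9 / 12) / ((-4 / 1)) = -3/16 = -0.19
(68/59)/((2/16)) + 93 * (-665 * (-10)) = 36489094/59 = 618459.22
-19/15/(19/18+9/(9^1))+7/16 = -529/2960 = -0.18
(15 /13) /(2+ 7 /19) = 19/39 = 0.49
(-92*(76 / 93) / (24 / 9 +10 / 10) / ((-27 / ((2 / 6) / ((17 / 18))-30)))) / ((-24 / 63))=342608/5797 = 59.10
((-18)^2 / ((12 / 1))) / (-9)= -3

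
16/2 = 8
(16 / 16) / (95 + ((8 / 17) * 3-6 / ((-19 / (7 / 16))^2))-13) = 785536/65520445 = 0.01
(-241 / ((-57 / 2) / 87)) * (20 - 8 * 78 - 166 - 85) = -629010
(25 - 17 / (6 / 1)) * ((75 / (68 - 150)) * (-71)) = 236075/164 = 1439.48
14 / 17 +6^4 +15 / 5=22097/17 = 1299.82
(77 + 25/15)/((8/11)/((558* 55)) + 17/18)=8852360/106281 = 83.29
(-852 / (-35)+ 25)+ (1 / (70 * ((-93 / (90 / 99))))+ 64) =579748/5115 = 113.34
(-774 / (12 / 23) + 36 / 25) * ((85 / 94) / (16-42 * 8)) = 1259751/300800 = 4.19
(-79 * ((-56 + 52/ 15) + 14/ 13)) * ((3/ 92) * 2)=396343/1495 = 265.11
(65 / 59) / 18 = 65/1062 = 0.06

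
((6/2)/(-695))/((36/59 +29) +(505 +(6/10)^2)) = -295/36560753 = 0.00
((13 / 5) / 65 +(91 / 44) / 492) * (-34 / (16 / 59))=-23994769/4329600 = -5.54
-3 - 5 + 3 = -5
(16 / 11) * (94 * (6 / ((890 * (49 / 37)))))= 0.70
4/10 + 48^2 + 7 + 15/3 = 2316.40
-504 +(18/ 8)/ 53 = -106839/212 = -503.96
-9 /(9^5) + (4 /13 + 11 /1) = 964454/85293 = 11.31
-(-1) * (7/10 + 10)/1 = 107/10 = 10.70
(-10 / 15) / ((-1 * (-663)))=-2/1989 = 0.00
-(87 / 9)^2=-841/9 = -93.44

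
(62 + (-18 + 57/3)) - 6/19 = 62.68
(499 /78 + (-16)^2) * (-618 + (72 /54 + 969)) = 92451.36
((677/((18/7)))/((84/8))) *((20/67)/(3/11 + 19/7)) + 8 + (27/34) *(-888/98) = 114723604/34658631 = 3.31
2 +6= 8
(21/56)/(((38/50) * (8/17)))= 1275/1216 = 1.05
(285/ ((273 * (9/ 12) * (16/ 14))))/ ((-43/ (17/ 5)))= -323/3354 = -0.10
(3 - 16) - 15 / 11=-158/11 = -14.36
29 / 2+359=747/2 = 373.50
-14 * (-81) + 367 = 1501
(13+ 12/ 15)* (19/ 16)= 1311/80 = 16.39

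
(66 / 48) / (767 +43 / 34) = 187/104484 = 0.00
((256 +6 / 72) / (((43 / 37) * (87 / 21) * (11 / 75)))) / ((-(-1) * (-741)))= -19897675/40657188 = -0.49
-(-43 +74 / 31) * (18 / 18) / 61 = 1259/1891 = 0.67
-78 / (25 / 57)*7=-31122/25 = -1244.88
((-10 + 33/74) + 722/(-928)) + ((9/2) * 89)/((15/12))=26616231/85840 = 310.07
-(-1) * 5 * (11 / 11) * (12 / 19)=60/19 = 3.16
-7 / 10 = -0.70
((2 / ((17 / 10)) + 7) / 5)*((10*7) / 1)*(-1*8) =-15568/17 = -915.76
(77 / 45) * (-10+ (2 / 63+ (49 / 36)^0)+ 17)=5566/405 = 13.74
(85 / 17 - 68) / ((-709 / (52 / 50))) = 1638/17725 = 0.09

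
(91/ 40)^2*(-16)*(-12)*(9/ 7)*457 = 583881.48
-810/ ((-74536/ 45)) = 18225/37268 = 0.49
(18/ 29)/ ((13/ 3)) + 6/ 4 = 1239/754 = 1.64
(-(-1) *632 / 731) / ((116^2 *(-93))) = -79/114347406 = 0.00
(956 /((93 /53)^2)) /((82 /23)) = 30882146/354609 = 87.09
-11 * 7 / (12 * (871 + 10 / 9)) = -231/31396 = -0.01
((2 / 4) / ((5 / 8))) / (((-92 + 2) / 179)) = -358/225 = -1.59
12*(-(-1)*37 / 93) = 148/31 = 4.77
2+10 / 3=16/3 = 5.33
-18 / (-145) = 18/145 = 0.12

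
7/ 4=1.75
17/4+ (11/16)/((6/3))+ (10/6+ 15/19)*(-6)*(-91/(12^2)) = 76097/5472 = 13.91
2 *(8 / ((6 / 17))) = 136/3 = 45.33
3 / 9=1/3 = 0.33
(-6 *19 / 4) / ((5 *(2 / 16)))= -228/5 = -45.60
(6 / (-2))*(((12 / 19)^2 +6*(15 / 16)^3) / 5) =-11850111/3696640 = -3.21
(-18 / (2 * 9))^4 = 1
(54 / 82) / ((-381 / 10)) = -0.02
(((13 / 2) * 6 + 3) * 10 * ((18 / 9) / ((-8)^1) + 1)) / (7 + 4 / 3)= 189/5 = 37.80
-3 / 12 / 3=-0.08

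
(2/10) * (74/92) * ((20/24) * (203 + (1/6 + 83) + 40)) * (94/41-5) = -2679133/22632 = -118.38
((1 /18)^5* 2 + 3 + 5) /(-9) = -7558273/8503056 = -0.89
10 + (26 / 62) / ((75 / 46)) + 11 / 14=359447/32550 = 11.04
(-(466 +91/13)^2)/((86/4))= -10406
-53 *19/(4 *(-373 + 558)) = -1007/740 = -1.36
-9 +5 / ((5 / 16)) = 7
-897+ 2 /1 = -895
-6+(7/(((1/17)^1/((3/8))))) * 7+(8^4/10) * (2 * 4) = 143327/40 = 3583.18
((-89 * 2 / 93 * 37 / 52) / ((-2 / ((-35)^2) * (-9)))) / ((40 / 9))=-806785/38688 = -20.85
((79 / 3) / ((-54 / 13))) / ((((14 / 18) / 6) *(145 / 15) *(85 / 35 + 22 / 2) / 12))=-6162/1363 = -4.52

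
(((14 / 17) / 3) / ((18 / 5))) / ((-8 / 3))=-35/1224 = -0.03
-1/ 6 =-0.17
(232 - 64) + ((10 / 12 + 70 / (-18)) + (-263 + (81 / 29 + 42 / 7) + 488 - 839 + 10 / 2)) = -227207/522 = -435.26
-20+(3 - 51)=-68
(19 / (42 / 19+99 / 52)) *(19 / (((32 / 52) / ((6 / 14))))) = 1159171/18970 = 61.11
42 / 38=21/19 = 1.11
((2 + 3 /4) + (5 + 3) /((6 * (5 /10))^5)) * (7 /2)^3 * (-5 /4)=-4639075/31104 = -149.15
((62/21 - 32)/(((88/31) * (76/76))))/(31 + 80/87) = -274195/855316 = -0.32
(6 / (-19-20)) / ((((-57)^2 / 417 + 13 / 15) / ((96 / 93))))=-33360/1818739 = -0.02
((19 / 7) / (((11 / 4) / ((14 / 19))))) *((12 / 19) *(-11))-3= -153/19 = -8.05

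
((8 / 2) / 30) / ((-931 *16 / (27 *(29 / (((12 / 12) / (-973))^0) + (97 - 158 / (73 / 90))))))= 22599/1359260 = 0.02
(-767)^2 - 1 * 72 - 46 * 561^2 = -13888949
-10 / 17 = -0.59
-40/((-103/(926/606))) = 18520/31209 = 0.59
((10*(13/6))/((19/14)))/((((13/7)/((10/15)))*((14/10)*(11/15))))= 3500/627 = 5.58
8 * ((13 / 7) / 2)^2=338/49 = 6.90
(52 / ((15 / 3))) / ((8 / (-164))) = -1066/5 = -213.20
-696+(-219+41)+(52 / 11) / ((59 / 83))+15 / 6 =-1122575/1298 = -864.85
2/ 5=0.40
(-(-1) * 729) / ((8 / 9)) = 820.12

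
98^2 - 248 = 9356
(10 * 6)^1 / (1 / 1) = 60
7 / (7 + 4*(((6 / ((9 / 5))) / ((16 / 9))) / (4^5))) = 14336/14351 = 1.00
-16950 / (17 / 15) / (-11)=254250/187 = 1359.63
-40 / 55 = -8/11 = -0.73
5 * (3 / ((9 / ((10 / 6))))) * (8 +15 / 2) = 775/18 = 43.06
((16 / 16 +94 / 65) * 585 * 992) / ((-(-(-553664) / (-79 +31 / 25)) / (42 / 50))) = 905496732/5406875 = 167.47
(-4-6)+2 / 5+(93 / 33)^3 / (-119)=-7751627/791945 = -9.79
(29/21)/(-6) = -29/126 = -0.23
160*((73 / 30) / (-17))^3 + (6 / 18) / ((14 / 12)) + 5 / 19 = 35131031/441064575 = 0.08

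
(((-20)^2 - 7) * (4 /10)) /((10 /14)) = 5502/25 = 220.08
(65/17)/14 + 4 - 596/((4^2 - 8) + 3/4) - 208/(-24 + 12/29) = -1599503/29070 = -55.02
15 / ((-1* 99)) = -5/33 = -0.15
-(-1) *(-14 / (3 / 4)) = -56/3 = -18.67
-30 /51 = -10/17 = -0.59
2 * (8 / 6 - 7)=-34/3 = -11.33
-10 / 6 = -5/3 = -1.67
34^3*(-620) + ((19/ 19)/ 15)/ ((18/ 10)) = -657948959/27 = -24368479.96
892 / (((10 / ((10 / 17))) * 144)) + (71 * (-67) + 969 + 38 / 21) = -16218479/4284 = -3785.83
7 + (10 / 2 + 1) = 13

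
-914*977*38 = -33933164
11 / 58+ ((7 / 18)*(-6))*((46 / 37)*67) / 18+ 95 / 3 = 1220173/57942 = 21.06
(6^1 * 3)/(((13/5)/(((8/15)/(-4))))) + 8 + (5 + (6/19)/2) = 3022/247 = 12.23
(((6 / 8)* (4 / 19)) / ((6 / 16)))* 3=24/19 = 1.26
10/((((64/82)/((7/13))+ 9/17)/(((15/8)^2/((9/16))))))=121975/3862 = 31.58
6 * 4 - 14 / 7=22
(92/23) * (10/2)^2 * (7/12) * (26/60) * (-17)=-7735/18 = -429.72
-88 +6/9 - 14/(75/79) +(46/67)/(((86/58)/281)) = 2019038/72025 = 28.03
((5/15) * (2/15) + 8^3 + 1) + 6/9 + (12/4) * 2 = 23387/45 = 519.71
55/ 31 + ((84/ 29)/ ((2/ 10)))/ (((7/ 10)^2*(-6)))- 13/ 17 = -419004/106981 = -3.92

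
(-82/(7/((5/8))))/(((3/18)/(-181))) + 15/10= 55668/7 = 7952.57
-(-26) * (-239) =-6214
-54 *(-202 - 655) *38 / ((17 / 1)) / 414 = 97698/391 = 249.87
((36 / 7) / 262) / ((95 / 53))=954/87115 = 0.01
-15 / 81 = -0.19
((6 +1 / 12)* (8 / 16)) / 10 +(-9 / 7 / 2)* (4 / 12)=151/1680 = 0.09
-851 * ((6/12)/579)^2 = -851/1340964 = 0.00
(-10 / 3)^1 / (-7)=10/21 = 0.48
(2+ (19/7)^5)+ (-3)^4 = 3871080/16807 = 230.33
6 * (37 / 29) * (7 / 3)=518/29 = 17.86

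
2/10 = 1/5 = 0.20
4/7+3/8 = 53/56 = 0.95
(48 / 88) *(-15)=-90/11 = -8.18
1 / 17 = 0.06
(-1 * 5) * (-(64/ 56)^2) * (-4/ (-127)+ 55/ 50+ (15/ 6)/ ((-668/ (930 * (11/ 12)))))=-13.45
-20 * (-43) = 860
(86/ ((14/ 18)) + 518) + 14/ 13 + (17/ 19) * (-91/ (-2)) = 2318101/3458 = 670.36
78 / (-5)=-78/5 = -15.60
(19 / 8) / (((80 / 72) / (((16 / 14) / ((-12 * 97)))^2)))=19/9220820 = 0.00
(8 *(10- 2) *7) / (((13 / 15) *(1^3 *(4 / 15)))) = 25200/13 = 1938.46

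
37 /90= 0.41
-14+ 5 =-9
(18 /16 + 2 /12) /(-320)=-31/7680 = 0.00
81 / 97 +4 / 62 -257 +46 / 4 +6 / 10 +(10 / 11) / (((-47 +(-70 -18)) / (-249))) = -721380587/2976930 = -242.32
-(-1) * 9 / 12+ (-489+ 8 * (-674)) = -5880.25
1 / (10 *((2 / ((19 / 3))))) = 19/60 = 0.32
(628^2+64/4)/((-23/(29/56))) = -1429700/161 = -8880.12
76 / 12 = 19/3 = 6.33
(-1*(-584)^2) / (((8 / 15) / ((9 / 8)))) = -719415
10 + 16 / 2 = 18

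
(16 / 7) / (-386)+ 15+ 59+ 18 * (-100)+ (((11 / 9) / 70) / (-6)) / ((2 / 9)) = -279822203/162120 = -1726.02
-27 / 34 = -0.79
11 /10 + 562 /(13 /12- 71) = -58211/8390 = -6.94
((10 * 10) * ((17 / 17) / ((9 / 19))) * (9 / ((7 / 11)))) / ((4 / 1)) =5225/7 = 746.43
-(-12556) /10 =6278/5 = 1255.60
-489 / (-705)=163/235 = 0.69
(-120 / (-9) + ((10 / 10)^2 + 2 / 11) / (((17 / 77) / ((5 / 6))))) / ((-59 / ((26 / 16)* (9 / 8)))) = -70785/128384 = -0.55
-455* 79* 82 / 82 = -35945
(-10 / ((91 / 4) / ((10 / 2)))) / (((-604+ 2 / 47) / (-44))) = -206800/1291563 = -0.16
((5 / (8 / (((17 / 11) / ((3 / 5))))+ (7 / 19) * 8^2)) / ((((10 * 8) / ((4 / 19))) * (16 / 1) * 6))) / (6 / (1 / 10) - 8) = 85/860540928 = 0.00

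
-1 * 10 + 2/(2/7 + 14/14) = -76/9 = -8.44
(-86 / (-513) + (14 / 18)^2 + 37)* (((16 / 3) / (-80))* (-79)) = 4592428/23085 = 198.94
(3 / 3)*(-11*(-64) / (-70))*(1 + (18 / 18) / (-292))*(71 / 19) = -1818168/48545 = -37.45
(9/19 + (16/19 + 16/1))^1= 329/19 = 17.32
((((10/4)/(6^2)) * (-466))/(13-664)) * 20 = 5825/5859 = 0.99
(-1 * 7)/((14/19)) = -19/2 = -9.50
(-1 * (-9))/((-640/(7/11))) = -63/7040 = -0.01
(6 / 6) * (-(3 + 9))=-12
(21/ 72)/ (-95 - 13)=-7/2592 = 0.00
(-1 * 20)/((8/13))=-65/2 = -32.50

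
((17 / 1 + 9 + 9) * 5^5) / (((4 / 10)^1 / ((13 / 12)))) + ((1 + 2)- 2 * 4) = 7109255/24 = 296218.96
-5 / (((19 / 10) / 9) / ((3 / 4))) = -675/38 = -17.76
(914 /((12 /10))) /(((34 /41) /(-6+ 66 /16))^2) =288081375/73984 = 3893.83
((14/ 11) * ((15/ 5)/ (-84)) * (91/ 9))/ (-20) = 91/3960 = 0.02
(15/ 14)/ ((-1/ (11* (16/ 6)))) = -220/7 = -31.43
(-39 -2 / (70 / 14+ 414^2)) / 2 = -6684641/342802 = -19.50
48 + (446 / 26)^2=57841/169 = 342.25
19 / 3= 6.33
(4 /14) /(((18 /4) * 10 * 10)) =1/1575 = 0.00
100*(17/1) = 1700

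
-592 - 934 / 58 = -17635/29 = -608.10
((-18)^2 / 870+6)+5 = 1649/145 = 11.37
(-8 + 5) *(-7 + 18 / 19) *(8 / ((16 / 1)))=345/38 = 9.08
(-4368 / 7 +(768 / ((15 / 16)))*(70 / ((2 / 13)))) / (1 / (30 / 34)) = 5581680/17 = 328334.12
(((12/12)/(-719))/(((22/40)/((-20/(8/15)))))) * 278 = 208500/7909 = 26.36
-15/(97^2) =-15/9409 = 0.00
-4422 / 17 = -260.12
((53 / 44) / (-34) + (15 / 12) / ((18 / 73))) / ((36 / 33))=33889/7344 = 4.61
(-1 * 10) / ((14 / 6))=-30/7 = -4.29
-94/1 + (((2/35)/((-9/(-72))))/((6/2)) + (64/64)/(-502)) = -4946813/52710 = -93.85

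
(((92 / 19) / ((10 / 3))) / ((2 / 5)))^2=4761/361 = 13.19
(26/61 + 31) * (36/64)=17253/976 = 17.68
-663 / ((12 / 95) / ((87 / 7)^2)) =-158911155/196 = -810771.20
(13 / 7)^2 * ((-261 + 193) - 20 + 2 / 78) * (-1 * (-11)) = -490633/147 = -3337.64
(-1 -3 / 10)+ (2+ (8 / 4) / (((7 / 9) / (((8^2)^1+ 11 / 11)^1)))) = 11749/70 = 167.84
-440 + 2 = -438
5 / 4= 1.25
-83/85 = -0.98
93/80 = 1.16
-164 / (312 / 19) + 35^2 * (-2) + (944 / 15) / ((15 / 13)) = -2405.44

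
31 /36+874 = 31495/36 = 874.86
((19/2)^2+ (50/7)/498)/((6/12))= 629323/3486 = 180.53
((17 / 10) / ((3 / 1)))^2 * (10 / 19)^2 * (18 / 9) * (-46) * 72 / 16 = -13294/361 = -36.83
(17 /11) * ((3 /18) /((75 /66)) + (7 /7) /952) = 10547/46200 = 0.23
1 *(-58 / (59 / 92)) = -90.44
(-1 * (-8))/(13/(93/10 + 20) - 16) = -1172/2279 = -0.51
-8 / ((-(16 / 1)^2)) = 1/32 = 0.03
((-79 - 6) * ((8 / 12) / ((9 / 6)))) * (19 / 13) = -6460/117 = -55.21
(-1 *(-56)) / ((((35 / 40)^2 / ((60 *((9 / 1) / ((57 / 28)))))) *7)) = 368640/133 = 2771.73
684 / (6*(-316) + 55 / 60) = -8208/22741 = -0.36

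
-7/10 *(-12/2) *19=399/5 = 79.80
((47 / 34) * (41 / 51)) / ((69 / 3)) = 1927/39882 = 0.05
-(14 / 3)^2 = -196/9 = -21.78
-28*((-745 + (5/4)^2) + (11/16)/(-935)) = 1769383/85 = 20816.27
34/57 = 0.60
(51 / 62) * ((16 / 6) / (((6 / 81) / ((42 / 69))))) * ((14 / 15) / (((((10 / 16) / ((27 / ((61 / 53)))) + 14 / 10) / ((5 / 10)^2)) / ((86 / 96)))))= 153770967/58224293 = 2.64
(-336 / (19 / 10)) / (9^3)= -1120/4617 = -0.24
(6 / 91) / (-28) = -3/1274 = 0.00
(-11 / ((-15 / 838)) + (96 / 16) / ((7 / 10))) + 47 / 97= 623.59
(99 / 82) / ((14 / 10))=495/574 = 0.86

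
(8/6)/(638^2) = 1/305283 = 0.00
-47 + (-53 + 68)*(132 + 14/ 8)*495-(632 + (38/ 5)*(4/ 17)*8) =337416151/340 = 992400.44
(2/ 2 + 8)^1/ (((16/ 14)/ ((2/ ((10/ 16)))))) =126/5 = 25.20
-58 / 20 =-29/10 = -2.90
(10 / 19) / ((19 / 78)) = 780/361 = 2.16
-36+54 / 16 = -261/8 = -32.62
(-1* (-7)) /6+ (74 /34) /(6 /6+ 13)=472/357 = 1.32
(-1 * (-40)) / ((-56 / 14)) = -10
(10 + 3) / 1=13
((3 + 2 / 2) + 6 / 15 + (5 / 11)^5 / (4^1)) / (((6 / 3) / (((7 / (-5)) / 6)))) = -0.51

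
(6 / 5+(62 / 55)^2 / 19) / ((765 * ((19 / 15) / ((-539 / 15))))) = -3567886/75945375 = -0.05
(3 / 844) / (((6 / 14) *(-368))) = -7/310592 = 0.00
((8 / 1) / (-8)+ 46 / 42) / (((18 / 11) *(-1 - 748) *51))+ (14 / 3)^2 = 157227073/7219611 = 21.78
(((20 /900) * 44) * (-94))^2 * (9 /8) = 2138312/225 = 9503.61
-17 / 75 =-0.23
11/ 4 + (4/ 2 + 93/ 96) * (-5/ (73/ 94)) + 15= -1593/1168 = -1.36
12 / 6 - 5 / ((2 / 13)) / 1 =-61/2 = -30.50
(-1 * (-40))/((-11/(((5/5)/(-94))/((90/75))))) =50/1551 = 0.03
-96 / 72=-4/3 = -1.33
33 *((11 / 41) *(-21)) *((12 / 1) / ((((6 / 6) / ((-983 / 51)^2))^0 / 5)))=-457380/41 = -11155.61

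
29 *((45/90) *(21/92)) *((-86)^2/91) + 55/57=9202081/34086 = 269.97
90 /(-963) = -0.09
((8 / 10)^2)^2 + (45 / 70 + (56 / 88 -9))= -703701/96250 = -7.31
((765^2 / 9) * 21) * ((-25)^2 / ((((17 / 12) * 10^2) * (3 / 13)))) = 26105625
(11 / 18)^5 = 161051/1889568 = 0.09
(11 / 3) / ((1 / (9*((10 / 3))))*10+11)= 11/34 = 0.32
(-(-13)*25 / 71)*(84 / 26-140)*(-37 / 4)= 822325/142 = 5791.02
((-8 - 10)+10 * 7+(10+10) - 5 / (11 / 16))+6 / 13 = 9322/143 = 65.19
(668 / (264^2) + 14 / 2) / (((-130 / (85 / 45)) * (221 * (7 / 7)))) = -1879/4077216 = 0.00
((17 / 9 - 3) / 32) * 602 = -1505/72 = -20.90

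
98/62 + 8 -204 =-6027/31 = -194.42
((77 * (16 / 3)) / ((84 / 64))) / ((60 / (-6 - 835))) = -4385.66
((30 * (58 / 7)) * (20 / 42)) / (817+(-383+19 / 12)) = 69600/256123 = 0.27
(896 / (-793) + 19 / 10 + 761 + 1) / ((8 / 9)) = 54438903/63440 = 858.12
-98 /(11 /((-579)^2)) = -32853618/11 = -2986692.55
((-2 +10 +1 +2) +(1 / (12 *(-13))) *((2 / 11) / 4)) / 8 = 37751/27456 = 1.37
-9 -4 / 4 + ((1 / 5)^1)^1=-49/5 = -9.80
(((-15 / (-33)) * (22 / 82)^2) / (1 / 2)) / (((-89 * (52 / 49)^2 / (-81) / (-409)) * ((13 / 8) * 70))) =-124995717/657381946 = -0.19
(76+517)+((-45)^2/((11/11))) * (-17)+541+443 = -32848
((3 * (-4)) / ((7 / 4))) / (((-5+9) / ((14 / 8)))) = -3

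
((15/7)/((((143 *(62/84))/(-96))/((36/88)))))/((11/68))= -2643840/536393 = -4.93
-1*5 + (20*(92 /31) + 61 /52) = 89511/1612 = 55.53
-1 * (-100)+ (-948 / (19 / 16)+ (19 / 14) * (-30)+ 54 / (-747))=-8158951/11039 = -739.10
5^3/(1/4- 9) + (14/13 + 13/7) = -1033/91 = -11.35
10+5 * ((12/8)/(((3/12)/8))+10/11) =2800/11 = 254.55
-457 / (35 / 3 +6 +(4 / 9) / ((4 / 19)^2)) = -16452/997 = -16.50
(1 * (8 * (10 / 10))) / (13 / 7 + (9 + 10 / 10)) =56/83 = 0.67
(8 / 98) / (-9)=-4/441 = -0.01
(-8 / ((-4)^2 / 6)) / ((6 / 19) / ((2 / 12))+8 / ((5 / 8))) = -285/1396 = -0.20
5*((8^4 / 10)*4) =8192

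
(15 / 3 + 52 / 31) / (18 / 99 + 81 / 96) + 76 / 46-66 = -14886808/257393 = -57.84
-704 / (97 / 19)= -13376/97 = -137.90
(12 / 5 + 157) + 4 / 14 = 159.69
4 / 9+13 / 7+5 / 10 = 353/126 = 2.80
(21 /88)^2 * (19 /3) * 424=148029/968 = 152.92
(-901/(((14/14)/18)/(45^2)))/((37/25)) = -821036250/37 = -22190168.92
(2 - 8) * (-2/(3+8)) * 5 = 60/11 = 5.45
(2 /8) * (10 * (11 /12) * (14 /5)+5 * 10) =18.92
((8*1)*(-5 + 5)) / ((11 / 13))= 0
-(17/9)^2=-289/81 = -3.57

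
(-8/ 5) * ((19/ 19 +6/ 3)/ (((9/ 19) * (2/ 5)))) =-76/3 = -25.33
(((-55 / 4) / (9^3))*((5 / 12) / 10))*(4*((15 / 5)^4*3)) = -55/72 = -0.76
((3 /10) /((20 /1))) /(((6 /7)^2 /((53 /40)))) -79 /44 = -1867433/1056000 = -1.77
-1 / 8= -0.12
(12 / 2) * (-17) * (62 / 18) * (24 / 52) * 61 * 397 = -51049436/13 = -3926879.69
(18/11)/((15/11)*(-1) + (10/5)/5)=-90/53 = -1.70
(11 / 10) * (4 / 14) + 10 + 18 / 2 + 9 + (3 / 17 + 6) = 20522/595 = 34.49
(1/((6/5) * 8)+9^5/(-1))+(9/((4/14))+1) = -2832787/48 = -59016.40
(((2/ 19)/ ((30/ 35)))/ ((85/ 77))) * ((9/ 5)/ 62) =1617/500650 = 0.00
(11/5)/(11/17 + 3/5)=1.76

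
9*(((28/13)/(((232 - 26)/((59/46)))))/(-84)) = -177/123188 = 0.00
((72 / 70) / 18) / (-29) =-2/1015 = 0.00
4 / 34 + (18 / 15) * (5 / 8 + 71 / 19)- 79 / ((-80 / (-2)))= 43629/12920 = 3.38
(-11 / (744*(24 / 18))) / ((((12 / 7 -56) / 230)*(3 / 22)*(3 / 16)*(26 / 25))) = 487025/275652 = 1.77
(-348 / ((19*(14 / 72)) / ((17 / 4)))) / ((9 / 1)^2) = -1972/399 = -4.94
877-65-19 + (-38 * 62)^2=5551529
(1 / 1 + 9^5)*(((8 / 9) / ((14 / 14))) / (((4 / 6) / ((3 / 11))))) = 236200/11 = 21472.73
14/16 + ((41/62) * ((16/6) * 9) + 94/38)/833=3520899/3925096 = 0.90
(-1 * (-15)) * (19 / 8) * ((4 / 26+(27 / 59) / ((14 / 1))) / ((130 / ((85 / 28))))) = 9704535/62538112 = 0.16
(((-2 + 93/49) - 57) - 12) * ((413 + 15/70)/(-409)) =9794005/140287 = 69.81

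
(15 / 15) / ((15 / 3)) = 1/5 = 0.20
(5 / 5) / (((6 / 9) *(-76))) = -3/152 = -0.02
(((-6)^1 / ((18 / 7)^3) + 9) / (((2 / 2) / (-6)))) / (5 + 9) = -8405/2268 = -3.71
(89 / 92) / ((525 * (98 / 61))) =5429/4733400 = 0.00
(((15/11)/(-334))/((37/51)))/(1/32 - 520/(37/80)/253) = 31280/24527457 = 0.00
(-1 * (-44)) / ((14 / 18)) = 396/7 = 56.57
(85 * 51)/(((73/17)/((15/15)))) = 1009.52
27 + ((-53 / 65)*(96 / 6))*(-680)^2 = -78422689/13 = -6032514.54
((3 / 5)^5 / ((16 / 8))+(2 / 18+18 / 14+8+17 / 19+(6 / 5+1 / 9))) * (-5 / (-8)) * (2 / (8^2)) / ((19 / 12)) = 87093371/606480000 = 0.14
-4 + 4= 0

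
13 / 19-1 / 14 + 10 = 2823/266 = 10.61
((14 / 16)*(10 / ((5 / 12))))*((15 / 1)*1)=315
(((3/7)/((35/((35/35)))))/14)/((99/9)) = 3/37730 = 0.00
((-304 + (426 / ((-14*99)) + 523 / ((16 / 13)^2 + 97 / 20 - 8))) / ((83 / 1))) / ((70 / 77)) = -159373681/19267122 = -8.27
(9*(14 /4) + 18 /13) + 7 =1037/26 = 39.88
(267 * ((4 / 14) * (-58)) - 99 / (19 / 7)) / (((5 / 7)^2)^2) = -203508417/11875 = -17137.55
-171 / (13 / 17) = -2907/13 = -223.62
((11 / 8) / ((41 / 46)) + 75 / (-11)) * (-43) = 409231/1804 = 226.85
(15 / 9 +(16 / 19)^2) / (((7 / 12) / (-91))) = -133796/361 = -370.63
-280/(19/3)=-840/19 = -44.21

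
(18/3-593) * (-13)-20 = 7611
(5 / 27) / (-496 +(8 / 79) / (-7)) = -2765/7405992 = 0.00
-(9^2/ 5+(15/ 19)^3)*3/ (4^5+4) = -858681/17627630 = -0.05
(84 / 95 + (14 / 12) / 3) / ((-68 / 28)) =-15239/29070 = -0.52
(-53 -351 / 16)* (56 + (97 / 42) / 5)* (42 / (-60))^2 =-99515801/48000 = -2073.25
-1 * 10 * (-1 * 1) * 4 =40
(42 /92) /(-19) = -21/874 = -0.02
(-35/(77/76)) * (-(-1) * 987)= -375060/11 = -34096.36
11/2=5.50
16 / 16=1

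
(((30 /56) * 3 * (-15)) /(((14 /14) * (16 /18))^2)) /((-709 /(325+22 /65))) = 33034635/2359552 = 14.00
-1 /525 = -1/525 = 0.00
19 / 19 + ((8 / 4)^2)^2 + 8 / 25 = 433/25 = 17.32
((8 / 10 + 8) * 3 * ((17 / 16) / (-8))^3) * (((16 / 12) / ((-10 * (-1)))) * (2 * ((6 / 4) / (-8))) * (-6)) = -486387/26214400 = -0.02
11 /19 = 0.58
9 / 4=2.25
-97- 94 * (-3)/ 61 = -5635/61 = -92.38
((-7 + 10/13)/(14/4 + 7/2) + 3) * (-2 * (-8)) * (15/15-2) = -3072/91 = -33.76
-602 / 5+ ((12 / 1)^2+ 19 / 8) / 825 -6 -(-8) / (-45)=-2502727/19800 = -126.40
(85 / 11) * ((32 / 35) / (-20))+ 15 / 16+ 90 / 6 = 95999/6160 = 15.58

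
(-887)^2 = 786769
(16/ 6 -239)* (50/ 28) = -17725/42 = -422.02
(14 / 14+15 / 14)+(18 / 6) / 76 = 1123/532 = 2.11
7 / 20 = 0.35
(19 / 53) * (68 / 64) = 323/848 = 0.38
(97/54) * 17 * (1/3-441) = -13456.65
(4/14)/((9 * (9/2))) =4/567 = 0.01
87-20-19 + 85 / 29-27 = 694/29 = 23.93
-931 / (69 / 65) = -60515/69 = -877.03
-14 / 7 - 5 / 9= -2.56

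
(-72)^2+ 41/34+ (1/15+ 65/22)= 14552977/2805 = 5188.23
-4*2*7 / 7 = -8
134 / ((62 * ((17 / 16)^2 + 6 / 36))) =51456/30845 = 1.67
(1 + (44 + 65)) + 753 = 863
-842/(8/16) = -1684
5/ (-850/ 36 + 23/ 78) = -585/2728 = -0.21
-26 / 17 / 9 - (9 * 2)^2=-49598/153 = -324.17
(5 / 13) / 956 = 5/12428 = 0.00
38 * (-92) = -3496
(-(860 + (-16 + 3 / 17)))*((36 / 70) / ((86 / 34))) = -171.64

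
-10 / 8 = -5/4 = -1.25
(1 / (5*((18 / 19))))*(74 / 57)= 37/135 = 0.27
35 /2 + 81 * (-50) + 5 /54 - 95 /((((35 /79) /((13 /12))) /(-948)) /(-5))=-208868270/189 = -1105123.12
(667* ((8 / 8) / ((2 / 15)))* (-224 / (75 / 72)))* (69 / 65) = -371129472/325 = -1141936.84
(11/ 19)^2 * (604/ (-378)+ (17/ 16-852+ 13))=-307189355/1091664 = -281.40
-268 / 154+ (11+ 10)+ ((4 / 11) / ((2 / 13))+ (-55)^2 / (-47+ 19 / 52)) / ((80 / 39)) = -669829/59752 = -11.21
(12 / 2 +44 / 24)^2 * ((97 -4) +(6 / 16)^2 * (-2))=2184701/384 = 5689.33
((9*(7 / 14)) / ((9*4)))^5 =1/32768 = 0.00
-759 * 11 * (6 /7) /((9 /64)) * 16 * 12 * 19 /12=-108292096/7 = -15470299.43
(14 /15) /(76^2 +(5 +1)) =1/6195 = 0.00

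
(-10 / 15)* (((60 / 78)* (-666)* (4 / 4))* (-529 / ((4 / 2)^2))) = -587190/13 = -45168.46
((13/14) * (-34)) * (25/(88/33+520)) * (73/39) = -31025/10976 = -2.83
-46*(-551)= 25346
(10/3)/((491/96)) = 320/491 = 0.65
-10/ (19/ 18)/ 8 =-45/38 = -1.18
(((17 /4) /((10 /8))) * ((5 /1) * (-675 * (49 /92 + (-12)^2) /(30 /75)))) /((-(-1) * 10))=-152583075/368 = -414627.92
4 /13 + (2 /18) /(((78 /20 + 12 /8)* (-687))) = 667699/2170233 = 0.31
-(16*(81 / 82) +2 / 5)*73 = -1182.96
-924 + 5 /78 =-72067/78 = -923.94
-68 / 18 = -34/9 = -3.78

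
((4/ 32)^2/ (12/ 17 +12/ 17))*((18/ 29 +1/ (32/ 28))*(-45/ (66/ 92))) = -678385/653312 = -1.04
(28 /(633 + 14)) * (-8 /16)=-14/647 = -0.02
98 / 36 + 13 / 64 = 1685/576 = 2.93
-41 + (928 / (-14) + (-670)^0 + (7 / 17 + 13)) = -11052/119 = -92.87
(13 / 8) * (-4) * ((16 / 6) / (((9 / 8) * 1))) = -416/27 = -15.41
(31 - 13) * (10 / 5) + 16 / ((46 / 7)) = 884/23 = 38.43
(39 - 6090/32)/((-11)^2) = -2421/1936 = -1.25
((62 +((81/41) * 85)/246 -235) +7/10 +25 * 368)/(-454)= -37941778/1907935 = -19.89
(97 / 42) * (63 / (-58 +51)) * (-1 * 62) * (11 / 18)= 33077/42 = 787.55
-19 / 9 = -2.11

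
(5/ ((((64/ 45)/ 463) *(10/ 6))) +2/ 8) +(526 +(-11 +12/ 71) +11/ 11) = 6784463/4544 = 1493.06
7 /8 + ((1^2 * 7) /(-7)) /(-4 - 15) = 0.93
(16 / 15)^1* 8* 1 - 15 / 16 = 1823/240 = 7.60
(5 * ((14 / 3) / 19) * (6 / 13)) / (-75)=-28/3705 = -0.01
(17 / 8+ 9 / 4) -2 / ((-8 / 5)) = 45/8 = 5.62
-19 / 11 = -1.73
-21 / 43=-0.49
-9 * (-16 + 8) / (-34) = -36/17 = -2.12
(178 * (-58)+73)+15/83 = -850818/83 = -10250.82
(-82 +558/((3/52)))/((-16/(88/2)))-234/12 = -26392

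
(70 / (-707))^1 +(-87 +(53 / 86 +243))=1359509/8686 = 156.52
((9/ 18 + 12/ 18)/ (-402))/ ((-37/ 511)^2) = -1827847/3302028 = -0.55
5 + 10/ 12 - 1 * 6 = -0.17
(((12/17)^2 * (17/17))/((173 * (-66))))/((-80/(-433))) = -1299/5499670 = 0.00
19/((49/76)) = 1444/49 = 29.47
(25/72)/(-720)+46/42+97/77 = 1879679/798336 = 2.35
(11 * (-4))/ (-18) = 22/9 = 2.44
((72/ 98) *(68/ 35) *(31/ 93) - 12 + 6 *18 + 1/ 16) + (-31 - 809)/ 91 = 31144343/356720 = 87.31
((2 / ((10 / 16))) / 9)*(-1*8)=-128/45 = -2.84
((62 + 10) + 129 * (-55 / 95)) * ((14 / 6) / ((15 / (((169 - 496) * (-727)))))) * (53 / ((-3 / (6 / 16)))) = 499785601/760 = 657612.63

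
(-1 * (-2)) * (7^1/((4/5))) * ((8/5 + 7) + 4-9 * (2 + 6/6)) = -252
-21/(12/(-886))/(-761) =-3101/1522 = -2.04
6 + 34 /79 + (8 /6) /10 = 7778/1185 = 6.56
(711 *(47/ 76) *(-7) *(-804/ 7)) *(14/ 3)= 31345146/19 = 1649744.53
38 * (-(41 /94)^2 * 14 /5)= -20.24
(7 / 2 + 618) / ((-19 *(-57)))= 1243/2166 = 0.57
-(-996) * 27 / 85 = 26892/85 = 316.38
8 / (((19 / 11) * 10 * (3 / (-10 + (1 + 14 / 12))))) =-1034/855 = -1.21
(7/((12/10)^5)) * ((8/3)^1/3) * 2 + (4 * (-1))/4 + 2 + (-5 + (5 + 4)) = 43745/4374 = 10.00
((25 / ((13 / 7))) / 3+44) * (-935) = -1768085/39 = -45335.51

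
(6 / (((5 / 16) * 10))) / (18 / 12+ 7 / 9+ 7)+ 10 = 42614/4175 = 10.21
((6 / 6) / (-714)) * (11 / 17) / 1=-11/12138 = 0.00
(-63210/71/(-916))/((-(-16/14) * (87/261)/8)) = 663705/32518 = 20.41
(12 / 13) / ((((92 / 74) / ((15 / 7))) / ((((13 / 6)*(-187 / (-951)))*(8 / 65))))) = 0.08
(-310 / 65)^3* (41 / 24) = -1221431/6591 = -185.32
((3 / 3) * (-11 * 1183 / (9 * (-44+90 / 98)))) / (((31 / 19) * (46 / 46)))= 12115103/588969 = 20.57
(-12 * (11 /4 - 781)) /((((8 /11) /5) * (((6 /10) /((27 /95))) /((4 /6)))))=1540935/76 = 20275.46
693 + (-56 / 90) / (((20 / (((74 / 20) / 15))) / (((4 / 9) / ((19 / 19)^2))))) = 105248857/151875 = 693.00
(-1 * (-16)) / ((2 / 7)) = 56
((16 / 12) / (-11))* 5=-20/33 = -0.61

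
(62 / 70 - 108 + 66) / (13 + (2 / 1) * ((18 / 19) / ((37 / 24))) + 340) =-1011617/8715805 = -0.12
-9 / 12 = -3/4 = -0.75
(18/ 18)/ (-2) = -1/2 = -0.50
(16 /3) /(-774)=-8/1161 = -0.01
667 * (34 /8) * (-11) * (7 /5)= -873103/20 = -43655.15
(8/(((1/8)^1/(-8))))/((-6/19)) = 4864/3 = 1621.33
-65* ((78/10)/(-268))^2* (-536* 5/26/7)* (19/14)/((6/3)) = 28899/52528 = 0.55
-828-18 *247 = -5274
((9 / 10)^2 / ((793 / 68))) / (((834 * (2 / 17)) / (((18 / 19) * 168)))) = 5899068/52357825 = 0.11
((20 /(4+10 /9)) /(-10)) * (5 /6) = -15/46 = -0.33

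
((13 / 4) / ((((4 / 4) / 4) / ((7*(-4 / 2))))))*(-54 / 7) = 1404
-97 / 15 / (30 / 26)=-1261/225 = -5.60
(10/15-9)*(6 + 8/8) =-175/3 = -58.33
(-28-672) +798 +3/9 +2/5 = 1481/15 = 98.73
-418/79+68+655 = 717.71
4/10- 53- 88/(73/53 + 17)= -139741/2435 = -57.39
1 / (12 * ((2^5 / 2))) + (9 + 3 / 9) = 1793/192 = 9.34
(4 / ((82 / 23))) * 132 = 6072/41 = 148.10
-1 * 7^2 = -49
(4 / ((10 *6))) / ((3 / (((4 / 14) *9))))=2/35 = 0.06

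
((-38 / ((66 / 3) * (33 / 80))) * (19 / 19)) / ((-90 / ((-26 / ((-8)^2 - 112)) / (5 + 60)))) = 19/49005 = 0.00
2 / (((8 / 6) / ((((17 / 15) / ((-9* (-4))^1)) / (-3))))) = -17/1080 = -0.02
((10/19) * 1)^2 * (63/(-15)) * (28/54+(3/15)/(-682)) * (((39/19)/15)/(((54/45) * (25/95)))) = -4341883/16618635 = -0.26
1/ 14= 0.07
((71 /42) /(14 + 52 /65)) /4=355/12432 = 0.03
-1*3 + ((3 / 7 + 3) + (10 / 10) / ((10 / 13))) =121/70 = 1.73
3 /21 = 1/7 = 0.14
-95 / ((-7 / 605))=57475/7 = 8210.71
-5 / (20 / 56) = -14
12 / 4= 3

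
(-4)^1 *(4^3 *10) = -2560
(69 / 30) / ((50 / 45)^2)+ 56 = 57863/1000 = 57.86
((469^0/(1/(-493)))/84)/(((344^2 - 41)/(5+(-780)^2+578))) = -300228619/9936780 = -30.21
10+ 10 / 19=200/19 = 10.53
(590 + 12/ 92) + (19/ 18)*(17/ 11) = 2694883/4554 = 591.76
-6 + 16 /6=-10/3 = -3.33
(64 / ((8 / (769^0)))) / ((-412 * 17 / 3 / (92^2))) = -50784/1751 = -29.00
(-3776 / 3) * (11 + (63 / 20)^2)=-1975084/75 = -26334.45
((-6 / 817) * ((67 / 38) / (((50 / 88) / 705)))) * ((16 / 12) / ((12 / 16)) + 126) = -31867880/15523 = -2052.95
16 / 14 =8/7 = 1.14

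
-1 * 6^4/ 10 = -648/5 = -129.60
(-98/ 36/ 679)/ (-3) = 7/5238 = 0.00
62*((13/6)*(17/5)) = 6851/15 = 456.73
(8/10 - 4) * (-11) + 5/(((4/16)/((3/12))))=201/5 = 40.20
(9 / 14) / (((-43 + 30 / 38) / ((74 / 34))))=-0.03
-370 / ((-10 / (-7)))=-259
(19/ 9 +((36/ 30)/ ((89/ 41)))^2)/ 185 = 4307119/329711625 = 0.01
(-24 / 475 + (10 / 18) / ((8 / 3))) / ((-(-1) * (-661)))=-1799/7535400 = 0.00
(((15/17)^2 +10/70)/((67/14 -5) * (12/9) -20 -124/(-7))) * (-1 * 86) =30.82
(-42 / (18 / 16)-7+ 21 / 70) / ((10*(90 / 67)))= -88507/27000 = -3.28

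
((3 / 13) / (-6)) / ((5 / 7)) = -7/130 = -0.05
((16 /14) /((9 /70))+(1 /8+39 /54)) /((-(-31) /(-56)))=-4907/279 = -17.59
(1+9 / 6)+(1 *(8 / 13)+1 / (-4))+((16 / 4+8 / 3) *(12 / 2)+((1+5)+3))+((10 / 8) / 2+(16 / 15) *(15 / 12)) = 16793/312 = 53.82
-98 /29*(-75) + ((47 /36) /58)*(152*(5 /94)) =132395/522 = 253.63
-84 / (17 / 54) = -4536/17 = -266.82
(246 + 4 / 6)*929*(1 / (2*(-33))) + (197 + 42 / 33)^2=35840.05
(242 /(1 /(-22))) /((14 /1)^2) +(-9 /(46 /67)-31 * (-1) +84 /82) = -762191/92414 = -8.25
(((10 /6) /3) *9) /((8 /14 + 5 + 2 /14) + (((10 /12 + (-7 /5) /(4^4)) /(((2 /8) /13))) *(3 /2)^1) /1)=0.07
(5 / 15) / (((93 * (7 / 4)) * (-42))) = -2/41013 = 0.00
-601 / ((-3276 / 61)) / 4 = 36661/13104 = 2.80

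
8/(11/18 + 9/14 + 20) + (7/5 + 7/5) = 21266/6695 = 3.18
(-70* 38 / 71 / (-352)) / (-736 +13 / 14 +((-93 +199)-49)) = -4655/29656132 = 0.00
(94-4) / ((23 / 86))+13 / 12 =93179/276 = 337.61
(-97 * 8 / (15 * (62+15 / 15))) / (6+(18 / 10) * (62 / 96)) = -12416/108297 = -0.11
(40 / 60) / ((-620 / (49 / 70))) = -7/9300 = 0.00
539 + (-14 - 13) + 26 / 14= 3597/7 = 513.86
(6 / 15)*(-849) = -1698/5 = -339.60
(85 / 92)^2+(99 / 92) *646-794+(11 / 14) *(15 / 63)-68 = -206298565/1244208 = -165.81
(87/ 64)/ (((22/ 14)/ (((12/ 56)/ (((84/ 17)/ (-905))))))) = -33.95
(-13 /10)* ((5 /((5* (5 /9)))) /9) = -0.26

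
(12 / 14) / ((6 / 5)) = 5/7 = 0.71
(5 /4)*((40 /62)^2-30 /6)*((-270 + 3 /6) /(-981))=-11871475/7541928 = -1.57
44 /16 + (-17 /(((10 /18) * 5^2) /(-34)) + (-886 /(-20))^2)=250857/125 = 2006.86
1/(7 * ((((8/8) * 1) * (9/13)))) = 13/63 = 0.21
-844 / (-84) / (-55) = -211/1155 = -0.18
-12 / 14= -6/7 = -0.86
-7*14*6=-588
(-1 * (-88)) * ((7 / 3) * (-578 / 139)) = -356048/417 = -853.83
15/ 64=0.23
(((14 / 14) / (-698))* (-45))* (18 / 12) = 0.10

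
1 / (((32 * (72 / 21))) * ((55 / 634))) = 2219/21120 = 0.11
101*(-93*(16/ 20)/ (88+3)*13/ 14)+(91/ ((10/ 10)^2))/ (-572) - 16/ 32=-833689/10780 = -77.34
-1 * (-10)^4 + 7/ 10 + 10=-99893/10 = -9989.30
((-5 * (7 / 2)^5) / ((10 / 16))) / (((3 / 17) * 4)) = -285719/48 = -5952.48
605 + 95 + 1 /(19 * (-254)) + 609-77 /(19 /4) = 6239001/4826 = 1292.79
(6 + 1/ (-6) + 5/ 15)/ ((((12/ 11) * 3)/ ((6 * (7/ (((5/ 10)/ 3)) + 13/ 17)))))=295889/612 = 483.48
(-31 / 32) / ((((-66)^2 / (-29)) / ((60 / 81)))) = 4495/940896 = 0.00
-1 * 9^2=-81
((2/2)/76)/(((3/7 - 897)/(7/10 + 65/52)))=-91/3179840 = 0.00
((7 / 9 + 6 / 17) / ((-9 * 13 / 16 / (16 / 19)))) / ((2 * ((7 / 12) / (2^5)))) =-2834432/793611 = -3.57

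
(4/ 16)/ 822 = 1/3288 = 0.00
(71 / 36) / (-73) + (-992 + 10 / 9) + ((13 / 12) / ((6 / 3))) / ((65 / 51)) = -26030101/26280 = -990.49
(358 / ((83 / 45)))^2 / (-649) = -259532100/4470961 = -58.05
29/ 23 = 1.26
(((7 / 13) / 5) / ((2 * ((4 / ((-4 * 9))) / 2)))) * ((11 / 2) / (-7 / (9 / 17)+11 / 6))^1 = 6237/13325 = 0.47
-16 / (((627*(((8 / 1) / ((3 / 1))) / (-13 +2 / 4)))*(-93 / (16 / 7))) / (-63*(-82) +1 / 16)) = -2066425/136059 = -15.19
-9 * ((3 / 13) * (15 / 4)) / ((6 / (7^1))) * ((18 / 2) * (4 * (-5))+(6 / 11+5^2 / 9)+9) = 217875/143 = 1523.60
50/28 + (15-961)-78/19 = -252253/266 = -948.32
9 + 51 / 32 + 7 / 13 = 4631/416 = 11.13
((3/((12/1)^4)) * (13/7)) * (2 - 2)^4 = 0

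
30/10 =3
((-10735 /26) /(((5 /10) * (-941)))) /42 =10735/513786 = 0.02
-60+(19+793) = 752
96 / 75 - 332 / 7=-8076/175 = -46.15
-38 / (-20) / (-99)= -19/990 = -0.02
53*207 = 10971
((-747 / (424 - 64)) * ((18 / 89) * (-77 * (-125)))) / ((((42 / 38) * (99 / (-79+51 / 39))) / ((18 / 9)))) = 19909625/3471 = 5735.99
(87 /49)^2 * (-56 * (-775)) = 46927800/343 = 136815.74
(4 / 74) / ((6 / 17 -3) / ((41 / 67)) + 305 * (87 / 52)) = 72488/678510255 = 0.00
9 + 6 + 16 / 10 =83/5 = 16.60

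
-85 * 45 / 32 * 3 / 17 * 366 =-123525/16 = -7720.31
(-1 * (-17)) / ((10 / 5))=17/2 = 8.50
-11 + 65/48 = -463/48 = -9.65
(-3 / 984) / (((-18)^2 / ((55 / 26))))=-55/2763072 = 0.00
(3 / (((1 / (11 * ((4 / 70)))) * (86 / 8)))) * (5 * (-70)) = -2640/43 = -61.40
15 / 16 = 0.94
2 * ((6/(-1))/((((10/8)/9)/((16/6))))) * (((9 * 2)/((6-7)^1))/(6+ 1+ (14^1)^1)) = 6912/35 = 197.49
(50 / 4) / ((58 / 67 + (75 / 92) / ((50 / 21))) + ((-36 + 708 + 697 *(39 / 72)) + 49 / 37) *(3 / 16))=18245440/289366017 = 0.06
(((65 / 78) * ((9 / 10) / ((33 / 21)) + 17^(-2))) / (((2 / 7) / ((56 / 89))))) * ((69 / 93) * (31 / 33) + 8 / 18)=101421229/84030507 = 1.21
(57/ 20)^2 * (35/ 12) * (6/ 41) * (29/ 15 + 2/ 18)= 58121/8200 = 7.09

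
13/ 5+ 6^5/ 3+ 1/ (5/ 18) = 12991/5 = 2598.20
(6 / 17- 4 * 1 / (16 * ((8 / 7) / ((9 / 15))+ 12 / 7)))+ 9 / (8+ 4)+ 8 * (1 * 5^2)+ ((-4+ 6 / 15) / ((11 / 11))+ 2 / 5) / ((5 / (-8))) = 26635079/129200 = 206.15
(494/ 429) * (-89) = -3382/33 = -102.48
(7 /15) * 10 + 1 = 17/3 = 5.67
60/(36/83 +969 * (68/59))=4897/91186 = 0.05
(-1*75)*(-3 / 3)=75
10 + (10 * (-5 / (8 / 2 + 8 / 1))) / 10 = 115/12 = 9.58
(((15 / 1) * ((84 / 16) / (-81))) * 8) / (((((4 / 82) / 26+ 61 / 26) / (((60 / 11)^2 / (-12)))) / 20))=164.25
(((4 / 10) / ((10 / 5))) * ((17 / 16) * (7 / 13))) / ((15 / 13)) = 119/1200 = 0.10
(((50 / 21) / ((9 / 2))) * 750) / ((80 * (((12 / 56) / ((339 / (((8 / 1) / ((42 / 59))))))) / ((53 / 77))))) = 3743125/7788 = 480.63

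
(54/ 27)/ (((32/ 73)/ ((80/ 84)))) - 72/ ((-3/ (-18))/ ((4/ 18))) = -7699/84 = -91.65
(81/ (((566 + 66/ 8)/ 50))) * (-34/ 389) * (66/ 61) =-0.67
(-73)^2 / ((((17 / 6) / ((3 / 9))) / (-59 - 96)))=-97175.88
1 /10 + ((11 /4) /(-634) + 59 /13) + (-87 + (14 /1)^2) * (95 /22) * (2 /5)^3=315120807/9066200 = 34.76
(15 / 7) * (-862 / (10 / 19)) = -24567/7 = -3509.57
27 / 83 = 0.33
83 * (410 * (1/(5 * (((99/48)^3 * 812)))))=6969344/7295211 = 0.96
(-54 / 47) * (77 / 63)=-66/47 = -1.40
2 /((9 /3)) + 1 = 5/3 = 1.67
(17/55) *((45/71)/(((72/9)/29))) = 4437/6248 = 0.71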